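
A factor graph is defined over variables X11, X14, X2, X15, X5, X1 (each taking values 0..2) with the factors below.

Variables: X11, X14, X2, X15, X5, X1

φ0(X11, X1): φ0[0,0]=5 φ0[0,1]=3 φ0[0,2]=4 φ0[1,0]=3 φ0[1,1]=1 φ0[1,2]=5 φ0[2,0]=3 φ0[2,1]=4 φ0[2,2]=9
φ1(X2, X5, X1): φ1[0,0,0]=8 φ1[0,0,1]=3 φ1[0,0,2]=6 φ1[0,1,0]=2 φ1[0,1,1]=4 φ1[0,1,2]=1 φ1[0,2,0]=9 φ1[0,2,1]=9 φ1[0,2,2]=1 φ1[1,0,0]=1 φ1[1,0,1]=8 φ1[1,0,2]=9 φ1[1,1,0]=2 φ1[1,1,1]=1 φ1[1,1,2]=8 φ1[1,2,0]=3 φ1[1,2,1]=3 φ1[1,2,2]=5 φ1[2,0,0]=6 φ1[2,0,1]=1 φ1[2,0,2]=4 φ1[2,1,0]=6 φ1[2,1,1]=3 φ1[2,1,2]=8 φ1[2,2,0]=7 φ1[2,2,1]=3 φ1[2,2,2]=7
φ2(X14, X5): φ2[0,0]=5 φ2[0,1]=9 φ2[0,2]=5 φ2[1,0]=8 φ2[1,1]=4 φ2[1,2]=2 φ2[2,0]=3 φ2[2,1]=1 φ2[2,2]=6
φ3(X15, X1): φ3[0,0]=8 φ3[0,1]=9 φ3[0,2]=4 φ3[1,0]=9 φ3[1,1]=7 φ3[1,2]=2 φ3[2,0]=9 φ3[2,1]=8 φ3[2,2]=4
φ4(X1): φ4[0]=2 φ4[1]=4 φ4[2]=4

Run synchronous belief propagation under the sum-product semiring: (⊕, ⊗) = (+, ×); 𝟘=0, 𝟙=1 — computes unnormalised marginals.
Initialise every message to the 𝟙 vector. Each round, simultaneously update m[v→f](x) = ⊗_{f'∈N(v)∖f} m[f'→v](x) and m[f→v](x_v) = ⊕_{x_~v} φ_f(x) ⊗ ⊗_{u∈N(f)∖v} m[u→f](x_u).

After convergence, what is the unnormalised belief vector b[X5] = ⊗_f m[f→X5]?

b[X5] = [503616, 337456, 412724]

init: all messages = 𝟙 over 3 values
r1 m[φ0→X11] = [12, 9, 16]
r1 m[φ0→X1] = [11, 8, 18]
r1 m[φ1→X2] = [43, 40, 45]
r1 m[φ1→X5] = [46, 35, 47]
r1 m[φ1→X1] = [44, 35, 49]
r1 m[φ2→X14] = [19, 14, 10]
r1 m[φ2→X5] = [16, 14, 13]
r1 m[φ3→X15] = [21, 18, 21]
r1 m[φ3→X1] = [26, 24, 10]
r1 m[φ4→X1] = [2, 4, 4]
r1 m[X11→φ0] = [1, 1, 1]
r1 m[X14→φ2] = [1, 1, 1]
r1 m[X2→φ1] = [1, 1, 1]
r1 m[X15→φ3] = [1, 1, 1]
r1 m[X5→φ1] = [1, 1, 1]
r1 m[X5→φ2] = [1, 1, 1]
r1 m[X1→φ0] = [1, 1, 1]
r1 m[X1→φ1] = [1, 1, 1]
r1 m[X1→φ3] = [1, 1, 1]
r1 m[X1→φ4] = [1, 1, 1]
r2 m[φ0→X11] = [12, 9, 16]
r2 m[φ0→X1] = [11, 8, 18]
r2 m[φ1→X2] = [43, 40, 45]
r2 m[φ1→X5] = [46, 35, 47]
r2 m[φ1→X1] = [44, 35, 49]
r2 m[φ2→X14] = [19, 14, 10]
r2 m[φ2→X5] = [16, 14, 13]
r2 m[φ3→X15] = [21, 18, 21]
r2 m[φ3→X1] = [26, 24, 10]
r2 m[φ4→X1] = [2, 4, 4]
r2 m[X11→φ0] = [1, 1, 1]
r2 m[X14→φ2] = [1, 1, 1]
r2 m[X2→φ1] = [1, 1, 1]
r2 m[X15→φ3] = [1, 1, 1]
r2 m[X5→φ1] = [16, 14, 13]
r2 m[X5→φ2] = [46, 35, 47]
r2 m[X1→φ0] = [2288, 3360, 1960]
r2 m[X1→φ1] = [572, 768, 720]
r2 m[X1→φ3] = [968, 1120, 3528]
r2 m[X1→φ4] = [12584, 6720, 8820]
r3 m[φ0→X11] = [29360, 20024, 37944]
r3 m[φ0→X1] = [11, 8, 18]
r3 m[φ1→X2] = [414444, 417604, 421748]
r3 m[φ1→X5] = [31476, 24104, 31748]
r3 m[φ1→X1] = [627, 499, 711]
r3 m[φ2→X14] = [780, 602, 455]
r3 m[φ2→X5] = [16, 14, 13]
r3 m[φ3→X15] = [31936, 23608, 31784]
r3 m[φ3→X1] = [26, 24, 10]
r3 m[φ4→X1] = [2, 4, 4]
r3 m[X11→φ0] = [1, 1, 1]
r3 m[X14→φ2] = [1, 1, 1]
r3 m[X2→φ1] = [1, 1, 1]
r3 m[X15→φ3] = [1, 1, 1]
r3 m[X5→φ1] = [16, 14, 13]
r3 m[X5→φ2] = [46, 35, 47]
r3 m[X1→φ0] = [2288, 3360, 1960]
r3 m[X1→φ1] = [572, 768, 720]
r3 m[X1→φ3] = [968, 1120, 3528]
r3 m[X1→φ4] = [12584, 6720, 8820]
r4 m[φ0→X11] = [29360, 20024, 37944]
r4 m[φ0→X1] = [11, 8, 18]
r4 m[φ1→X2] = [414444, 417604, 421748]
r4 m[φ1→X5] = [31476, 24104, 31748]
r4 m[φ1→X1] = [627, 499, 711]
r4 m[φ2→X14] = [780, 602, 455]
r4 m[φ2→X5] = [16, 14, 13]
r4 m[φ3→X15] = [31936, 23608, 31784]
r4 m[φ3→X1] = [26, 24, 10]
r4 m[φ4→X1] = [2, 4, 4]
r4 m[X11→φ0] = [1, 1, 1]
r4 m[X14→φ2] = [1, 1, 1]
r4 m[X2→φ1] = [1, 1, 1]
r4 m[X15→φ3] = [1, 1, 1]
r4 m[X5→φ1] = [16, 14, 13]
r4 m[X5→φ2] = [31476, 24104, 31748]
r4 m[X1→φ0] = [32604, 47904, 28440]
r4 m[X1→φ1] = [572, 768, 720]
r4 m[X1→φ3] = [13794, 15968, 51192]
r4 m[X1→φ4] = [179322, 95808, 127980]
r5 m[φ0→X11] = [420492, 287916, 545388]
r5 m[φ0→X1] = [11, 8, 18]
r5 m[φ1→X2] = [414444, 417604, 421748]
r5 m[φ1→X5] = [31476, 24104, 31748]
r5 m[φ1→X1] = [627, 499, 711]
r5 m[φ2→X14] = [533056, 411720, 309020]
r5 m[φ2→X5] = [16, 14, 13]
r5 m[φ3→X15] = [458832, 338306, 456658]
r5 m[φ3→X1] = [26, 24, 10]
r5 m[φ4→X1] = [2, 4, 4]
r5 m[X11→φ0] = [1, 1, 1]
r5 m[X14→φ2] = [1, 1, 1]
r5 m[X2→φ1] = [1, 1, 1]
r5 m[X15→φ3] = [1, 1, 1]
r5 m[X5→φ1] = [16, 14, 13]
r5 m[X5→φ2] = [31476, 24104, 31748]
r5 m[X1→φ0] = [32604, 47904, 28440]
r5 m[X1→φ1] = [572, 768, 720]
r5 m[X1→φ3] = [13794, 15968, 51192]
r5 m[X1→φ4] = [179322, 95808, 127980]
r6 m[φ0→X11] = [420492, 287916, 545388]
r6 m[φ0→X1] = [11, 8, 18]
r6 m[φ1→X2] = [414444, 417604, 421748]
r6 m[φ1→X5] = [31476, 24104, 31748]
r6 m[φ1→X1] = [627, 499, 711]
r6 m[φ2→X14] = [533056, 411720, 309020]
r6 m[φ2→X5] = [16, 14, 13]
r6 m[φ3→X15] = [458832, 338306, 456658]
r6 m[φ3→X1] = [26, 24, 10]
r6 m[φ4→X1] = [2, 4, 4]
r6 m[X11→φ0] = [1, 1, 1]
r6 m[X14→φ2] = [1, 1, 1]
r6 m[X2→φ1] = [1, 1, 1]
r6 m[X15→φ3] = [1, 1, 1]
r6 m[X5→φ1] = [16, 14, 13]
r6 m[X5→φ2] = [31476, 24104, 31748]
r6 m[X1→φ0] = [32604, 47904, 28440]
r6 m[X1→φ1] = [572, 768, 720]
r6 m[X1→φ3] = [13794, 15968, 51192]
r6 m[X1→φ4] = [179322, 95808, 127980]
fixed point reached at round 6
b[X5] = ⊗ incoming = [503616, 337456, 412724]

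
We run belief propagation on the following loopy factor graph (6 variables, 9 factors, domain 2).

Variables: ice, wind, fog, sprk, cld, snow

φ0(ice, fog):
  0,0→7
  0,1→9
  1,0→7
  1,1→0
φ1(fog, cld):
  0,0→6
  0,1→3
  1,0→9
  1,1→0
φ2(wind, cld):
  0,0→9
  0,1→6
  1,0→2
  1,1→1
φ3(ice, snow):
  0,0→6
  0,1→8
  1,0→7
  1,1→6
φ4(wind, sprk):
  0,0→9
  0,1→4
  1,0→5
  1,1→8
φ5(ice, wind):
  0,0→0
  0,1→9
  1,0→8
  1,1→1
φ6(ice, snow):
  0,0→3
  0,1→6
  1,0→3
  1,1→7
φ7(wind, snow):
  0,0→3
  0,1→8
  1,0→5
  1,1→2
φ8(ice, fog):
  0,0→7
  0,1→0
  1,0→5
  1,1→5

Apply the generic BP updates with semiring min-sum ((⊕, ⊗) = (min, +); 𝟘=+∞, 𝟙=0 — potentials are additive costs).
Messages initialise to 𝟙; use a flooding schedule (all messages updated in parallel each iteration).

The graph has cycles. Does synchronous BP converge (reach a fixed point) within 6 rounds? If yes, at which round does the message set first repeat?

init: all messages = 𝟙 over 2 values
r1 m[φ0→ice] = [7, 0]
r1 m[φ0→fog] = [7, 0]
r1 m[φ1→fog] = [3, 0]
r1 m[φ1→cld] = [6, 0]
r1 m[φ2→wind] = [6, 1]
r1 m[φ2→cld] = [2, 1]
r1 m[φ3→ice] = [6, 6]
r1 m[φ3→snow] = [6, 6]
r1 m[φ4→wind] = [4, 5]
r1 m[φ4→sprk] = [5, 4]
r1 m[φ5→ice] = [0, 1]
r1 m[φ5→wind] = [0, 1]
r1 m[φ6→ice] = [3, 3]
r1 m[φ6→snow] = [3, 6]
r1 m[φ7→wind] = [3, 2]
r1 m[φ7→snow] = [3, 2]
r1 m[φ8→ice] = [0, 5]
r1 m[φ8→fog] = [5, 0]
r1 m[ice→φ0] = [0, 0]
r1 m[ice→φ3] = [0, 0]
r1 m[ice→φ5] = [0, 0]
r1 m[ice→φ6] = [0, 0]
r1 m[ice→φ8] = [0, 0]
r1 m[wind→φ2] = [0, 0]
r1 m[wind→φ4] = [0, 0]
r1 m[wind→φ5] = [0, 0]
r1 m[wind→φ7] = [0, 0]
r1 m[fog→φ0] = [0, 0]
r1 m[fog→φ1] = [0, 0]
r1 m[fog→φ8] = [0, 0]
r1 m[sprk→φ4] = [0, 0]
r1 m[cld→φ1] = [0, 0]
r1 m[cld→φ2] = [0, 0]
r1 m[snow→φ3] = [0, 0]
r1 m[snow→φ6] = [0, 0]
r1 m[snow→φ7] = [0, 0]
r2 m[φ0→ice] = [7, 0]
r2 m[φ0→fog] = [7, 0]
r2 m[φ1→fog] = [3, 0]
r2 m[φ1→cld] = [6, 0]
r2 m[φ2→wind] = [6, 1]
r2 m[φ2→cld] = [2, 1]
r2 m[φ3→ice] = [6, 6]
r2 m[φ3→snow] = [6, 6]
r2 m[φ4→wind] = [4, 5]
r2 m[φ4→sprk] = [5, 4]
r2 m[φ5→ice] = [0, 1]
r2 m[φ5→wind] = [0, 1]
r2 m[φ6→ice] = [3, 3]
r2 m[φ6→snow] = [3, 6]
r2 m[φ7→wind] = [3, 2]
r2 m[φ7→snow] = [3, 2]
r2 m[φ8→ice] = [0, 5]
r2 m[φ8→fog] = [5, 0]
r2 m[ice→φ0] = [9, 15]
r2 m[ice→φ3] = [10, 9]
r2 m[ice→φ5] = [16, 14]
r2 m[ice→φ6] = [13, 12]
r2 m[ice→φ8] = [16, 10]
r2 m[wind→φ2] = [7, 8]
r2 m[wind→φ4] = [9, 4]
r2 m[wind→φ5] = [13, 8]
r2 m[wind→φ7] = [10, 7]
r2 m[fog→φ0] = [8, 0]
r2 m[fog→φ1] = [12, 0]
r2 m[fog→φ8] = [10, 0]
r2 m[sprk→φ4] = [0, 0]
r2 m[cld→φ1] = [2, 1]
r2 m[cld→φ2] = [6, 0]
r2 m[snow→φ3] = [6, 8]
r2 m[snow→φ6] = [9, 8]
r2 m[snow→φ7] = [9, 12]
r3 m[φ0→ice] = [9, 0]
r3 m[φ0→fog] = [16, 15]
r3 m[φ1→fog] = [4, 1]
r3 m[φ1→cld] = [9, 0]
r3 m[φ2→wind] = [6, 1]
r3 m[φ2→cld] = [10, 9]
r3 m[φ3→ice] = [12, 13]
r3 m[φ3→snow] = [16, 15]
r3 m[φ4→wind] = [4, 5]
r3 m[φ4→sprk] = [9, 12]
r3 m[φ5→ice] = [13, 9]
r3 m[φ5→wind] = [16, 15]
r3 m[φ6→ice] = [12, 12]
r3 m[φ6→snow] = [15, 19]
r3 m[φ7→wind] = [12, 14]
r3 m[φ7→snow] = [12, 9]
r3 m[φ8→ice] = [0, 5]
r3 m[φ8→fog] = [15, 15]
r3 m[ice→φ0] = [9, 15]
r3 m[ice→φ3] = [10, 9]
r3 m[ice→φ5] = [16, 14]
r3 m[ice→φ6] = [13, 12]
r3 m[ice→φ8] = [16, 10]
r3 m[wind→φ2] = [7, 8]
r3 m[wind→φ4] = [9, 4]
r3 m[wind→φ5] = [13, 8]
r3 m[wind→φ7] = [10, 7]
r3 m[fog→φ0] = [8, 0]
r3 m[fog→φ1] = [12, 0]
r3 m[fog→φ8] = [10, 0]
r3 m[sprk→φ4] = [0, 0]
r3 m[cld→φ1] = [2, 1]
r3 m[cld→φ2] = [6, 0]
r3 m[snow→φ3] = [6, 8]
r3 m[snow→φ6] = [9, 8]
r3 m[snow→φ7] = [9, 12]
r4 m[φ0→ice] = [9, 0]
r4 m[φ0→fog] = [16, 15]
r4 m[φ1→fog] = [4, 1]
r4 m[φ1→cld] = [9, 0]
r4 m[φ2→wind] = [6, 1]
r4 m[φ2→cld] = [10, 9]
r4 m[φ3→ice] = [12, 13]
r4 m[φ3→snow] = [16, 15]
r4 m[φ4→wind] = [4, 5]
r4 m[φ4→sprk] = [9, 12]
r4 m[φ5→ice] = [13, 9]
r4 m[φ5→wind] = [16, 15]
r4 m[φ6→ice] = [12, 12]
r4 m[φ6→snow] = [15, 19]
r4 m[φ7→wind] = [12, 14]
r4 m[φ7→snow] = [12, 9]
r4 m[φ8→ice] = [0, 5]
r4 m[φ8→fog] = [15, 15]
r4 m[ice→φ0] = [37, 39]
r4 m[ice→φ3] = [34, 26]
r4 m[ice→φ5] = [33, 30]
r4 m[ice→φ6] = [34, 27]
r4 m[ice→φ8] = [46, 34]
r4 m[wind→φ2] = [32, 34]
r4 m[wind→φ4] = [34, 30]
r4 m[wind→φ5] = [22, 20]
r4 m[wind→φ7] = [26, 21]
r4 m[fog→φ0] = [19, 16]
r4 m[fog→φ1] = [31, 30]
r4 m[fog→φ8] = [20, 16]
r4 m[sprk→φ4] = [0, 0]
r4 m[cld→φ1] = [10, 9]
r4 m[cld→φ2] = [9, 0]
r4 m[snow→φ3] = [27, 28]
r4 m[snow→φ6] = [28, 24]
r4 m[snow→φ7] = [31, 34]
r5 m[φ0→ice] = [25, 16]
r5 m[φ0→fog] = [44, 39]
r5 m[φ1→fog] = [12, 9]
r5 m[φ1→cld] = [37, 30]
r5 m[φ2→wind] = [6, 1]
r5 m[φ2→cld] = [36, 35]
r5 m[φ3→ice] = [33, 34]
r5 m[φ3→snow] = [33, 32]
r5 m[φ4→wind] = [4, 5]
r5 m[φ4→sprk] = [35, 38]
r5 m[φ5→ice] = [22, 21]
r5 m[φ5→wind] = [33, 31]
r5 m[φ6→ice] = [30, 31]
r5 m[φ6→snow] = [30, 34]
r5 m[φ7→wind] = [34, 36]
r5 m[φ7→snow] = [26, 23]
r5 m[φ8→ice] = [16, 21]
r5 m[φ8→fog] = [39, 39]
r5 m[ice→φ0] = [37, 39]
r5 m[ice→φ3] = [34, 26]
r5 m[ice→φ5] = [33, 30]
r5 m[ice→φ6] = [34, 27]
r5 m[ice→φ8] = [46, 34]
r5 m[wind→φ2] = [32, 34]
r5 m[wind→φ4] = [34, 30]
r5 m[wind→φ5] = [22, 20]
r5 m[wind→φ7] = [26, 21]
r5 m[fog→φ0] = [19, 16]
r5 m[fog→φ1] = [31, 30]
r5 m[fog→φ8] = [20, 16]
r5 m[sprk→φ4] = [0, 0]
r5 m[cld→φ1] = [10, 9]
r5 m[cld→φ2] = [9, 0]
r5 m[snow→φ3] = [27, 28]
r5 m[snow→φ6] = [28, 24]
r5 m[snow→φ7] = [31, 34]
r6 m[φ0→ice] = [25, 16]
r6 m[φ0→fog] = [44, 39]
r6 m[φ1→fog] = [12, 9]
r6 m[φ1→cld] = [37, 30]
r6 m[φ2→wind] = [6, 1]
r6 m[φ2→cld] = [36, 35]
r6 m[φ3→ice] = [33, 34]
r6 m[φ3→snow] = [33, 32]
r6 m[φ4→wind] = [4, 5]
r6 m[φ4→sprk] = [35, 38]
r6 m[φ5→ice] = [22, 21]
r6 m[φ5→wind] = [33, 31]
r6 m[φ6→ice] = [30, 31]
r6 m[φ6→snow] = [30, 34]
r6 m[φ7→wind] = [34, 36]
r6 m[φ7→snow] = [26, 23]
r6 m[φ8→ice] = [16, 21]
r6 m[φ8→fog] = [39, 39]
r6 m[ice→φ0] = [101, 107]
r6 m[ice→φ3] = [93, 89]
r6 m[ice→φ5] = [104, 102]
r6 m[ice→φ6] = [96, 92]
r6 m[ice→φ8] = [110, 102]
r6 m[wind→φ2] = [71, 72]
r6 m[wind→φ4] = [73, 68]
r6 m[wind→φ5] = [44, 42]
r6 m[wind→φ7] = [43, 37]
r6 m[fog→φ0] = [51, 48]
r6 m[fog→φ1] = [83, 78]
r6 m[fog→φ8] = [56, 48]
r6 m[sprk→φ4] = [0, 0]
r6 m[cld→φ1] = [36, 35]
r6 m[cld→φ2] = [37, 30]
r6 m[snow→φ3] = [56, 57]
r6 m[snow→φ6] = [59, 55]
r6 m[snow→φ7] = [63, 66]
no fixed point within 6 rounds

NOT CONVERGED within 6 rounds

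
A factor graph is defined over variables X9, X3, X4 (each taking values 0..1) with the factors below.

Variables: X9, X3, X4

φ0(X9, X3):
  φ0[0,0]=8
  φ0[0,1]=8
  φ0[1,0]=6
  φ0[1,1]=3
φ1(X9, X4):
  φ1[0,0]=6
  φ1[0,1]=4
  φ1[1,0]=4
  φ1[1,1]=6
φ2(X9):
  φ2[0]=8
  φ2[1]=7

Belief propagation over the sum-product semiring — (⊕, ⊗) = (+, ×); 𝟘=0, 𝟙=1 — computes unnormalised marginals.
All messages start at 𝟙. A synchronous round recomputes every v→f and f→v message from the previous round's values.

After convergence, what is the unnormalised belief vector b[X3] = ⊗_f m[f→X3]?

b[X3] = [1060, 850]

init: all messages = 𝟙 over 2 values
r1 m[φ0→X9] = [16, 9]
r1 m[φ0→X3] = [14, 11]
r1 m[φ1→X9] = [10, 10]
r1 m[φ1→X4] = [10, 10]
r1 m[φ2→X9] = [8, 7]
r1 m[X9→φ0] = [1, 1]
r1 m[X9→φ1] = [1, 1]
r1 m[X9→φ2] = [1, 1]
r1 m[X3→φ0] = [1, 1]
r1 m[X4→φ1] = [1, 1]
r2 m[φ0→X9] = [16, 9]
r2 m[φ0→X3] = [14, 11]
r2 m[φ1→X9] = [10, 10]
r2 m[φ1→X4] = [10, 10]
r2 m[φ2→X9] = [8, 7]
r2 m[X9→φ0] = [80, 70]
r2 m[X9→φ1] = [128, 63]
r2 m[X9→φ2] = [160, 90]
r2 m[X3→φ0] = [1, 1]
r2 m[X4→φ1] = [1, 1]
r3 m[φ0→X9] = [16, 9]
r3 m[φ0→X3] = [1060, 850]
r3 m[φ1→X9] = [10, 10]
r3 m[φ1→X4] = [1020, 890]
r3 m[φ2→X9] = [8, 7]
r3 m[X9→φ0] = [80, 70]
r3 m[X9→φ1] = [128, 63]
r3 m[X9→φ2] = [160, 90]
r3 m[X3→φ0] = [1, 1]
r3 m[X4→φ1] = [1, 1]
r4 m[φ0→X9] = [16, 9]
r4 m[φ0→X3] = [1060, 850]
r4 m[φ1→X9] = [10, 10]
r4 m[φ1→X4] = [1020, 890]
r4 m[φ2→X9] = [8, 7]
r4 m[X9→φ0] = [80, 70]
r4 m[X9→φ1] = [128, 63]
r4 m[X9→φ2] = [160, 90]
r4 m[X3→φ0] = [1, 1]
r4 m[X4→φ1] = [1, 1]
fixed point reached at round 4
b[X3] = ⊗ incoming = [1060, 850]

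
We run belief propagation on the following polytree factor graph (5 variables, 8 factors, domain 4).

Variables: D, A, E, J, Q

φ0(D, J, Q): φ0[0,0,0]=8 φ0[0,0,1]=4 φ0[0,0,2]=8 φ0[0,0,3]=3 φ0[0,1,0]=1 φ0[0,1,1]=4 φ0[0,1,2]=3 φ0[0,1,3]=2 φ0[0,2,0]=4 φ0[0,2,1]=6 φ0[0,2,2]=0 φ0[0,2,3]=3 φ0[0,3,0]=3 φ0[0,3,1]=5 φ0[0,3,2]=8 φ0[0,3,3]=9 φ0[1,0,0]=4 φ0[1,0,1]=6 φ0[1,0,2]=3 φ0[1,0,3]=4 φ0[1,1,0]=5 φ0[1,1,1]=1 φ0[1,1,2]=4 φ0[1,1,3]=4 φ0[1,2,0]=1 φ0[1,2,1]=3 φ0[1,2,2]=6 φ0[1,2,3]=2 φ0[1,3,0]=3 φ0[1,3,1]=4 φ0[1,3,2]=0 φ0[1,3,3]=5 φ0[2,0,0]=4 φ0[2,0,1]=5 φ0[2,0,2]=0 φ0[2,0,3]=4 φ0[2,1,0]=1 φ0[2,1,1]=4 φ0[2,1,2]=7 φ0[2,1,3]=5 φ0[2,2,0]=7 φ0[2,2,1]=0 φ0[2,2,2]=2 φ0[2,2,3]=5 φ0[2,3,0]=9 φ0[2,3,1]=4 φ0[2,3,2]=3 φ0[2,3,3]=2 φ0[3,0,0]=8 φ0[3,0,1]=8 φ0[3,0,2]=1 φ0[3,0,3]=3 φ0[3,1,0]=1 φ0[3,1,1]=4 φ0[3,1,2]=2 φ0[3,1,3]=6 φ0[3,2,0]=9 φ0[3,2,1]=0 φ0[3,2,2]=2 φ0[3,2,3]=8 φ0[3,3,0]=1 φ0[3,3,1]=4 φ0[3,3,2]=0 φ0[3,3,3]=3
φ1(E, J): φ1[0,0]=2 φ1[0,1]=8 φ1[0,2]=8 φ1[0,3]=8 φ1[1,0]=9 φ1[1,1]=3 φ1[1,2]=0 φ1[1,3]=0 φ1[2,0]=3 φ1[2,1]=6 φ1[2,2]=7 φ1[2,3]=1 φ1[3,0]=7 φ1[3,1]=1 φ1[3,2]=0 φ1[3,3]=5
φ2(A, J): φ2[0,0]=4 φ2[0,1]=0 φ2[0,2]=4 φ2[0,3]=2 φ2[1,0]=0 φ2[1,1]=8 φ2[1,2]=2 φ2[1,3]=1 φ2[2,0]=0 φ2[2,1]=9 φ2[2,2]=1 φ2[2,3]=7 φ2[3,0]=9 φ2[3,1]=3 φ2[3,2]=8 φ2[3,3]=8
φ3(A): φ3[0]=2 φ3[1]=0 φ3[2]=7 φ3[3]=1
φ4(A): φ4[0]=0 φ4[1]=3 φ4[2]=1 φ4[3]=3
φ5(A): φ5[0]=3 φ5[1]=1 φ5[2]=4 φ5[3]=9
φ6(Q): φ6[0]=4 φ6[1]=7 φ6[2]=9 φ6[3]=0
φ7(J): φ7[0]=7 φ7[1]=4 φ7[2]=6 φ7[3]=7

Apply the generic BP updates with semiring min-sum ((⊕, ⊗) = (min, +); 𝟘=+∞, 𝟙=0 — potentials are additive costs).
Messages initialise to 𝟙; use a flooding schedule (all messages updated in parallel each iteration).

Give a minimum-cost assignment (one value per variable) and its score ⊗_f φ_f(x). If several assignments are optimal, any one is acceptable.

assignment: (D=0, A=0, E=3, J=1, Q=3); score = 12

init: all messages = 𝟙 over 4 values
r1 m[φ0→D] = [0, 0, 0, 0]
r1 m[φ0→J] = [0, 1, 0, 0]
r1 m[φ0→Q] = [1, 0, 0, 2]
r1 m[φ1→E] = [2, 0, 1, 0]
r1 m[φ1→J] = [2, 1, 0, 0]
r1 m[φ2→A] = [0, 0, 0, 3]
r1 m[φ2→J] = [0, 0, 1, 1]
r1 m[φ3→A] = [2, 0, 7, 1]
r1 m[φ4→A] = [0, 3, 1, 3]
r1 m[φ5→A] = [3, 1, 4, 9]
r1 m[φ6→Q] = [4, 7, 9, 0]
r1 m[φ7→J] = [7, 4, 6, 7]
r1 m[D→φ0] = [0, 0, 0, 0]
r1 m[A→φ2] = [0, 0, 0, 0]
r1 m[A→φ3] = [0, 0, 0, 0]
r1 m[A→φ4] = [0, 0, 0, 0]
r1 m[A→φ5] = [0, 0, 0, 0]
r1 m[E→φ1] = [0, 0, 0, 0]
r1 m[J→φ0] = [0, 0, 0, 0]
r1 m[J→φ1] = [0, 0, 0, 0]
r1 m[J→φ2] = [0, 0, 0, 0]
r1 m[J→φ7] = [0, 0, 0, 0]
r1 m[Q→φ0] = [0, 0, 0, 0]
r1 m[Q→φ6] = [0, 0, 0, 0]
r2 m[φ0→D] = [0, 0, 0, 0]
r2 m[φ0→J] = [0, 1, 0, 0]
r2 m[φ0→Q] = [1, 0, 0, 2]
r2 m[φ1→E] = [2, 0, 1, 0]
r2 m[φ1→J] = [2, 1, 0, 0]
r2 m[φ2→A] = [0, 0, 0, 3]
r2 m[φ2→J] = [0, 0, 1, 1]
r2 m[φ3→A] = [2, 0, 7, 1]
r2 m[φ4→A] = [0, 3, 1, 3]
r2 m[φ5→A] = [3, 1, 4, 9]
r2 m[φ6→Q] = [4, 7, 9, 0]
r2 m[φ7→J] = [7, 4, 6, 7]
r2 m[D→φ0] = [0, 0, 0, 0]
r2 m[A→φ2] = [5, 4, 12, 13]
r2 m[A→φ3] = [3, 4, 5, 15]
r2 m[A→φ4] = [5, 1, 11, 13]
r2 m[A→φ5] = [2, 3, 8, 7]
r2 m[E→φ1] = [0, 0, 0, 0]
r2 m[J→φ0] = [9, 5, 7, 8]
r2 m[J→φ1] = [7, 5, 7, 8]
r2 m[J→φ2] = [9, 6, 6, 7]
r2 m[J→φ7] = [2, 2, 1, 1]
r2 m[Q→φ0] = [4, 7, 9, 0]
r2 m[Q→φ6] = [1, 0, 0, 2]
r3 m[φ0→D] = [7, 9, 10, 10]
r3 m[φ0→J] = [3, 2, 2, 2]
r3 m[φ0→Q] = [6, 6, 7, 7]
r3 m[φ1→E] = [9, 7, 9, 6]
r3 m[φ1→J] = [2, 1, 0, 0]
r3 m[φ2→A] = [6, 8, 7, 9]
r3 m[φ2→J] = [4, 5, 6, 5]
r3 m[φ3→A] = [2, 0, 7, 1]
r3 m[φ4→A] = [0, 3, 1, 3]
r3 m[φ5→A] = [3, 1, 4, 9]
r3 m[φ6→Q] = [4, 7, 9, 0]
r3 m[φ7→J] = [7, 4, 6, 7]
r3 m[D→φ0] = [0, 0, 0, 0]
r3 m[A→φ2] = [5, 4, 12, 13]
r3 m[A→φ3] = [3, 4, 5, 15]
r3 m[A→φ4] = [5, 1, 11, 13]
r3 m[A→φ5] = [2, 3, 8, 7]
r3 m[E→φ1] = [0, 0, 0, 0]
r3 m[J→φ0] = [9, 5, 7, 8]
r3 m[J→φ1] = [7, 5, 7, 8]
r3 m[J→φ2] = [9, 6, 6, 7]
r3 m[J→φ7] = [2, 2, 1, 1]
r3 m[Q→φ0] = [4, 7, 9, 0]
r3 m[Q→φ6] = [1, 0, 0, 2]
r4 m[φ0→D] = [7, 9, 10, 10]
r4 m[φ0→J] = [3, 2, 2, 2]
r4 m[φ0→Q] = [6, 6, 7, 7]
r4 m[φ1→E] = [9, 7, 9, 6]
r4 m[φ1→J] = [2, 1, 0, 0]
r4 m[φ2→A] = [6, 8, 7, 9]
r4 m[φ2→J] = [4, 5, 6, 5]
r4 m[φ3→A] = [2, 0, 7, 1]
r4 m[φ4→A] = [0, 3, 1, 3]
r4 m[φ5→A] = [3, 1, 4, 9]
r4 m[φ6→Q] = [4, 7, 9, 0]
r4 m[φ7→J] = [7, 4, 6, 7]
r4 m[D→φ0] = [0, 0, 0, 0]
r4 m[A→φ2] = [5, 4, 12, 13]
r4 m[A→φ3] = [9, 12, 12, 21]
r4 m[A→φ4] = [11, 9, 18, 19]
r4 m[A→φ5] = [8, 11, 15, 13]
r4 m[E→φ1] = [0, 0, 0, 0]
r4 m[J→φ0] = [13, 10, 12, 12]
r4 m[J→φ1] = [14, 11, 14, 14]
r4 m[J→φ2] = [12, 7, 8, 9]
r4 m[J→φ7] = [9, 8, 8, 7]
r4 m[Q→φ0] = [4, 7, 9, 0]
r4 m[Q→φ6] = [6, 6, 7, 7]
r5 m[φ0→D] = [12, 14, 14, 15]
r5 m[φ0→J] = [3, 2, 2, 2]
r5 m[φ0→Q] = [11, 11, 12, 12]
r5 m[φ1→E] = [16, 14, 15, 12]
r5 m[φ1→J] = [2, 1, 0, 0]
r5 m[φ2→A] = [7, 10, 9, 10]
r5 m[φ2→J] = [4, 5, 6, 5]
r5 m[φ3→A] = [2, 0, 7, 1]
r5 m[φ4→A] = [0, 3, 1, 3]
r5 m[φ5→A] = [3, 1, 4, 9]
r5 m[φ6→Q] = [4, 7, 9, 0]
r5 m[φ7→J] = [7, 4, 6, 7]
r5 m[D→φ0] = [0, 0, 0, 0]
r5 m[A→φ2] = [5, 4, 12, 13]
r5 m[A→φ3] = [9, 12, 12, 21]
r5 m[A→φ4] = [11, 9, 18, 19]
r5 m[A→φ5] = [8, 11, 15, 13]
r5 m[E→φ1] = [0, 0, 0, 0]
r5 m[J→φ0] = [13, 10, 12, 12]
r5 m[J→φ1] = [14, 11, 14, 14]
r5 m[J→φ2] = [12, 7, 8, 9]
r5 m[J→φ7] = [9, 8, 8, 7]
r5 m[Q→φ0] = [4, 7, 9, 0]
r5 m[Q→φ6] = [6, 6, 7, 7]
r6 m[φ0→D] = [12, 14, 14, 15]
r6 m[φ0→J] = [3, 2, 2, 2]
r6 m[φ0→Q] = [11, 11, 12, 12]
r6 m[φ1→E] = [16, 14, 15, 12]
r6 m[φ1→J] = [2, 1, 0, 0]
r6 m[φ2→A] = [7, 10, 9, 10]
r6 m[φ2→J] = [4, 5, 6, 5]
r6 m[φ3→A] = [2, 0, 7, 1]
r6 m[φ4→A] = [0, 3, 1, 3]
r6 m[φ5→A] = [3, 1, 4, 9]
r6 m[φ6→Q] = [4, 7, 9, 0]
r6 m[φ7→J] = [7, 4, 6, 7]
r6 m[D→φ0] = [0, 0, 0, 0]
r6 m[A→φ2] = [5, 4, 12, 13]
r6 m[A→φ3] = [10, 14, 14, 22]
r6 m[A→φ4] = [12, 11, 20, 20]
r6 m[A→φ5] = [9, 13, 17, 14]
r6 m[E→φ1] = [0, 0, 0, 0]
r6 m[J→φ0] = [13, 10, 12, 12]
r6 m[J→φ1] = [14, 11, 14, 14]
r6 m[J→φ2] = [12, 7, 8, 9]
r6 m[J→φ7] = [9, 8, 8, 7]
r6 m[Q→φ0] = [4, 7, 9, 0]
r6 m[Q→φ6] = [11, 11, 12, 12]
r7 m[φ0→D] = [12, 14, 14, 15]
r7 m[φ0→J] = [3, 2, 2, 2]
r7 m[φ0→Q] = [11, 11, 12, 12]
r7 m[φ1→E] = [16, 14, 15, 12]
r7 m[φ1→J] = [2, 1, 0, 0]
r7 m[φ2→A] = [7, 10, 9, 10]
r7 m[φ2→J] = [4, 5, 6, 5]
r7 m[φ3→A] = [2, 0, 7, 1]
r7 m[φ4→A] = [0, 3, 1, 3]
r7 m[φ5→A] = [3, 1, 4, 9]
r7 m[φ6→Q] = [4, 7, 9, 0]
r7 m[φ7→J] = [7, 4, 6, 7]
r7 m[D→φ0] = [0, 0, 0, 0]
r7 m[A→φ2] = [5, 4, 12, 13]
r7 m[A→φ3] = [10, 14, 14, 22]
r7 m[A→φ4] = [12, 11, 20, 20]
r7 m[A→φ5] = [9, 13, 17, 14]
r7 m[E→φ1] = [0, 0, 0, 0]
r7 m[J→φ0] = [13, 10, 12, 12]
r7 m[J→φ1] = [14, 11, 14, 14]
r7 m[J→φ2] = [12, 7, 8, 9]
r7 m[J→φ7] = [9, 8, 8, 7]
r7 m[Q→φ0] = [4, 7, 9, 0]
r7 m[Q→φ6] = [11, 11, 12, 12]
fixed point reached at round 7
traceback from D: (D=0, A=0, E=3, J=1, Q=3), score=12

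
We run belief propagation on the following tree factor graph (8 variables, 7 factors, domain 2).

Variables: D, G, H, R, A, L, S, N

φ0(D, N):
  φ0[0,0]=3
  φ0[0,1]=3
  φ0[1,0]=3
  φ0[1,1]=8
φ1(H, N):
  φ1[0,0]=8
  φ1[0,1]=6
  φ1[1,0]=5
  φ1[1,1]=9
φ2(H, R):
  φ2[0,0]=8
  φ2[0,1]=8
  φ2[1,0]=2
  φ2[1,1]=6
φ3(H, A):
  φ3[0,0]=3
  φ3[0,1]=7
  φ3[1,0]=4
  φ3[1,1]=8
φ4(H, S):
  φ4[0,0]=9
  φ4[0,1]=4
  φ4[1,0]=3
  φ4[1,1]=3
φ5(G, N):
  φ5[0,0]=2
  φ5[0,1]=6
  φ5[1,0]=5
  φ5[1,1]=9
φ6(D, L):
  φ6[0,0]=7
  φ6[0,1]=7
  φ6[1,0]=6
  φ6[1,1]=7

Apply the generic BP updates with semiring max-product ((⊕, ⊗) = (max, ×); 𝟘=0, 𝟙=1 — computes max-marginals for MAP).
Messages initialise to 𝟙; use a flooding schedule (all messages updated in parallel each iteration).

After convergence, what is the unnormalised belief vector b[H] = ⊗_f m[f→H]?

b[H] = [1524096, 653184]

init: all messages = 𝟙 over 2 values
r1 m[φ0→D] = [3, 8]
r1 m[φ0→N] = [3, 8]
r1 m[φ1→H] = [8, 9]
r1 m[φ1→N] = [8, 9]
r1 m[φ2→H] = [8, 6]
r1 m[φ2→R] = [8, 8]
r1 m[φ3→H] = [7, 8]
r1 m[φ3→A] = [4, 8]
r1 m[φ4→H] = [9, 3]
r1 m[φ4→S] = [9, 4]
r1 m[φ5→G] = [6, 9]
r1 m[φ5→N] = [5, 9]
r1 m[φ6→D] = [7, 7]
r1 m[φ6→L] = [7, 7]
r1 m[D→φ0] = [1, 1]
r1 m[D→φ6] = [1, 1]
r1 m[G→φ5] = [1, 1]
r1 m[H→φ1] = [1, 1]
r1 m[H→φ2] = [1, 1]
r1 m[H→φ3] = [1, 1]
r1 m[H→φ4] = [1, 1]
r1 m[R→φ2] = [1, 1]
r1 m[A→φ3] = [1, 1]
r1 m[L→φ6] = [1, 1]
r1 m[S→φ4] = [1, 1]
r1 m[N→φ0] = [1, 1]
r1 m[N→φ1] = [1, 1]
r1 m[N→φ5] = [1, 1]
r2 m[φ0→D] = [3, 8]
r2 m[φ0→N] = [3, 8]
r2 m[φ1→H] = [8, 9]
r2 m[φ1→N] = [8, 9]
r2 m[φ2→H] = [8, 6]
r2 m[φ2→R] = [8, 8]
r2 m[φ3→H] = [7, 8]
r2 m[φ3→A] = [4, 8]
r2 m[φ4→H] = [9, 3]
r2 m[φ4→S] = [9, 4]
r2 m[φ5→G] = [6, 9]
r2 m[φ5→N] = [5, 9]
r2 m[φ6→D] = [7, 7]
r2 m[φ6→L] = [7, 7]
r2 m[D→φ0] = [7, 7]
r2 m[D→φ6] = [3, 8]
r2 m[G→φ5] = [1, 1]
r2 m[H→φ1] = [504, 144]
r2 m[H→φ2] = [504, 216]
r2 m[H→φ3] = [576, 162]
r2 m[H→φ4] = [448, 432]
r2 m[R→φ2] = [1, 1]
r2 m[A→φ3] = [1, 1]
r2 m[L→φ6] = [1, 1]
r2 m[S→φ4] = [1, 1]
r2 m[N→φ0] = [40, 81]
r2 m[N→φ1] = [15, 72]
r2 m[N→φ5] = [24, 72]
r3 m[φ0→D] = [243, 648]
r3 m[φ0→N] = [21, 56]
r3 m[φ1→H] = [432, 648]
r3 m[φ1→N] = [4032, 3024]
r3 m[φ2→H] = [8, 6]
r3 m[φ2→R] = [4032, 4032]
r3 m[φ3→H] = [7, 8]
r3 m[φ3→A] = [1728, 4032]
r3 m[φ4→H] = [9, 3]
r3 m[φ4→S] = [4032, 1792]
r3 m[φ5→G] = [432, 648]
r3 m[φ5→N] = [5, 9]
r3 m[φ6→D] = [7, 7]
r3 m[φ6→L] = [48, 56]
r3 m[D→φ0] = [7, 7]
r3 m[D→φ6] = [3, 8]
r3 m[G→φ5] = [1, 1]
r3 m[H→φ1] = [504, 144]
r3 m[H→φ2] = [504, 216]
r3 m[H→φ3] = [576, 162]
r3 m[H→φ4] = [448, 432]
r3 m[R→φ2] = [1, 1]
r3 m[A→φ3] = [1, 1]
r3 m[L→φ6] = [1, 1]
r3 m[S→φ4] = [1, 1]
r3 m[N→φ0] = [40, 81]
r3 m[N→φ1] = [15, 72]
r3 m[N→φ5] = [24, 72]
r4 m[φ0→D] = [243, 648]
r4 m[φ0→N] = [21, 56]
r4 m[φ1→H] = [432, 648]
r4 m[φ1→N] = [4032, 3024]
r4 m[φ2→H] = [8, 6]
r4 m[φ2→R] = [4032, 4032]
r4 m[φ3→H] = [7, 8]
r4 m[φ3→A] = [1728, 4032]
r4 m[φ4→H] = [9, 3]
r4 m[φ4→S] = [4032, 1792]
r4 m[φ5→G] = [432, 648]
r4 m[φ5→N] = [5, 9]
r4 m[φ6→D] = [7, 7]
r4 m[φ6→L] = [48, 56]
r4 m[D→φ0] = [7, 7]
r4 m[D→φ6] = [243, 648]
r4 m[G→φ5] = [1, 1]
r4 m[H→φ1] = [504, 144]
r4 m[H→φ2] = [27216, 15552]
r4 m[H→φ3] = [31104, 11664]
r4 m[H→φ4] = [24192, 31104]
r4 m[R→φ2] = [1, 1]
r4 m[A→φ3] = [1, 1]
r4 m[L→φ6] = [1, 1]
r4 m[S→φ4] = [1, 1]
r4 m[N→φ0] = [20160, 27216]
r4 m[N→φ1] = [105, 504]
r4 m[N→φ5] = [84672, 169344]
r5 m[φ0→D] = [81648, 217728]
r5 m[φ0→N] = [21, 56]
r5 m[φ1→H] = [3024, 4536]
r5 m[φ1→N] = [4032, 3024]
r5 m[φ2→H] = [8, 6]
r5 m[φ2→R] = [217728, 217728]
r5 m[φ3→H] = [7, 8]
r5 m[φ3→A] = [93312, 217728]
r5 m[φ4→H] = [9, 3]
r5 m[φ4→S] = [217728, 96768]
r5 m[φ5→G] = [1016064, 1524096]
r5 m[φ5→N] = [5, 9]
r5 m[φ6→D] = [7, 7]
r5 m[φ6→L] = [3888, 4536]
r5 m[D→φ0] = [7, 7]
r5 m[D→φ6] = [243, 648]
r5 m[G→φ5] = [1, 1]
r5 m[H→φ1] = [504, 144]
r5 m[H→φ2] = [27216, 15552]
r5 m[H→φ3] = [31104, 11664]
r5 m[H→φ4] = [24192, 31104]
r5 m[R→φ2] = [1, 1]
r5 m[A→φ3] = [1, 1]
r5 m[L→φ6] = [1, 1]
r5 m[S→φ4] = [1, 1]
r5 m[N→φ0] = [20160, 27216]
r5 m[N→φ1] = [105, 504]
r5 m[N→φ5] = [84672, 169344]
r6 m[φ0→D] = [81648, 217728]
r6 m[φ0→N] = [21, 56]
r6 m[φ1→H] = [3024, 4536]
r6 m[φ1→N] = [4032, 3024]
r6 m[φ2→H] = [8, 6]
r6 m[φ2→R] = [217728, 217728]
r6 m[φ3→H] = [7, 8]
r6 m[φ3→A] = [93312, 217728]
r6 m[φ4→H] = [9, 3]
r6 m[φ4→S] = [217728, 96768]
r6 m[φ5→G] = [1016064, 1524096]
r6 m[φ5→N] = [5, 9]
r6 m[φ6→D] = [7, 7]
r6 m[φ6→L] = [3888, 4536]
r6 m[D→φ0] = [7, 7]
r6 m[D→φ6] = [81648, 217728]
r6 m[G→φ5] = [1, 1]
r6 m[H→φ1] = [504, 144]
r6 m[H→φ2] = [190512, 108864]
r6 m[H→φ3] = [217728, 81648]
r6 m[H→φ4] = [169344, 217728]
r6 m[R→φ2] = [1, 1]
r6 m[A→φ3] = [1, 1]
r6 m[L→φ6] = [1, 1]
r6 m[S→φ4] = [1, 1]
r6 m[N→φ0] = [20160, 27216]
r6 m[N→φ1] = [105, 504]
r6 m[N→φ5] = [84672, 169344]
r7 m[φ0→D] = [81648, 217728]
r7 m[φ0→N] = [21, 56]
r7 m[φ1→H] = [3024, 4536]
r7 m[φ1→N] = [4032, 3024]
r7 m[φ2→H] = [8, 6]
r7 m[φ2→R] = [1524096, 1524096]
r7 m[φ3→H] = [7, 8]
r7 m[φ3→A] = [653184, 1524096]
r7 m[φ4→H] = [9, 3]
r7 m[φ4→S] = [1524096, 677376]
r7 m[φ5→G] = [1016064, 1524096]
r7 m[φ5→N] = [5, 9]
r7 m[φ6→D] = [7, 7]
r7 m[φ6→L] = [1306368, 1524096]
r7 m[D→φ0] = [7, 7]
r7 m[D→φ6] = [81648, 217728]
r7 m[G→φ5] = [1, 1]
r7 m[H→φ1] = [504, 144]
r7 m[H→φ2] = [190512, 108864]
r7 m[H→φ3] = [217728, 81648]
r7 m[H→φ4] = [169344, 217728]
r7 m[R→φ2] = [1, 1]
r7 m[A→φ3] = [1, 1]
r7 m[L→φ6] = [1, 1]
r7 m[S→φ4] = [1, 1]
r7 m[N→φ0] = [20160, 27216]
r7 m[N→φ1] = [105, 504]
r7 m[N→φ5] = [84672, 169344]
r8 m[φ0→D] = [81648, 217728]
r8 m[φ0→N] = [21, 56]
r8 m[φ1→H] = [3024, 4536]
r8 m[φ1→N] = [4032, 3024]
r8 m[φ2→H] = [8, 6]
r8 m[φ2→R] = [1524096, 1524096]
r8 m[φ3→H] = [7, 8]
r8 m[φ3→A] = [653184, 1524096]
r8 m[φ4→H] = [9, 3]
r8 m[φ4→S] = [1524096, 677376]
r8 m[φ5→G] = [1016064, 1524096]
r8 m[φ5→N] = [5, 9]
r8 m[φ6→D] = [7, 7]
r8 m[φ6→L] = [1306368, 1524096]
r8 m[D→φ0] = [7, 7]
r8 m[D→φ6] = [81648, 217728]
r8 m[G→φ5] = [1, 1]
r8 m[H→φ1] = [504, 144]
r8 m[H→φ2] = [190512, 108864]
r8 m[H→φ3] = [217728, 81648]
r8 m[H→φ4] = [169344, 217728]
r8 m[R→φ2] = [1, 1]
r8 m[A→φ3] = [1, 1]
r8 m[L→φ6] = [1, 1]
r8 m[S→φ4] = [1, 1]
r8 m[N→φ0] = [20160, 27216]
r8 m[N→φ1] = [105, 504]
r8 m[N→φ5] = [84672, 169344]
fixed point reached at round 8
b[H] = ⊗ incoming = [1524096, 653184]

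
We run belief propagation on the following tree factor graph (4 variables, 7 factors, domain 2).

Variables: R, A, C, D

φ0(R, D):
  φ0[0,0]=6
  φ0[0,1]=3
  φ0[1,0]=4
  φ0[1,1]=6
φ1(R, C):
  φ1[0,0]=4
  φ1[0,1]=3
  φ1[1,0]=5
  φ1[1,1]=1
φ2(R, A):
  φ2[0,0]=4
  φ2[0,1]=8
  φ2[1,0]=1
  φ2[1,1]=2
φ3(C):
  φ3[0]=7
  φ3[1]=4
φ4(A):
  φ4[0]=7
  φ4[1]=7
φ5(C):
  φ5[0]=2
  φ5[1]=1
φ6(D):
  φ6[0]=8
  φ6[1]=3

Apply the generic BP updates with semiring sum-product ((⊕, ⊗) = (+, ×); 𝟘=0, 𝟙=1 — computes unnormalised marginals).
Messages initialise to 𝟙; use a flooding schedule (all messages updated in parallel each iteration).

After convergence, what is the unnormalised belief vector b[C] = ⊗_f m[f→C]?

b[C] = [341628, 61656]

init: all messages = 𝟙 over 2 values
r1 m[φ0→R] = [9, 10]
r1 m[φ0→D] = [10, 9]
r1 m[φ1→R] = [7, 6]
r1 m[φ1→C] = [9, 4]
r1 m[φ2→R] = [12, 3]
r1 m[φ2→A] = [5, 10]
r1 m[φ3→C] = [7, 4]
r1 m[φ4→A] = [7, 7]
r1 m[φ5→C] = [2, 1]
r1 m[φ6→D] = [8, 3]
r1 m[R→φ0] = [1, 1]
r1 m[R→φ1] = [1, 1]
r1 m[R→φ2] = [1, 1]
r1 m[A→φ2] = [1, 1]
r1 m[A→φ4] = [1, 1]
r1 m[C→φ1] = [1, 1]
r1 m[C→φ3] = [1, 1]
r1 m[C→φ5] = [1, 1]
r1 m[D→φ0] = [1, 1]
r1 m[D→φ6] = [1, 1]
r2 m[φ0→R] = [9, 10]
r2 m[φ0→D] = [10, 9]
r2 m[φ1→R] = [7, 6]
r2 m[φ1→C] = [9, 4]
r2 m[φ2→R] = [12, 3]
r2 m[φ2→A] = [5, 10]
r2 m[φ3→C] = [7, 4]
r2 m[φ4→A] = [7, 7]
r2 m[φ5→C] = [2, 1]
r2 m[φ6→D] = [8, 3]
r2 m[R→φ0] = [84, 18]
r2 m[R→φ1] = [108, 30]
r2 m[R→φ2] = [63, 60]
r2 m[A→φ2] = [7, 7]
r2 m[A→φ4] = [5, 10]
r2 m[C→φ1] = [14, 4]
r2 m[C→φ3] = [18, 4]
r2 m[C→φ5] = [63, 16]
r2 m[D→φ0] = [8, 3]
r2 m[D→φ6] = [10, 9]
r3 m[φ0→R] = [57, 50]
r3 m[φ0→D] = [576, 360]
r3 m[φ1→R] = [68, 74]
r3 m[φ1→C] = [582, 354]
r3 m[φ2→R] = [84, 21]
r3 m[φ2→A] = [312, 624]
r3 m[φ3→C] = [7, 4]
r3 m[φ4→A] = [7, 7]
r3 m[φ5→C] = [2, 1]
r3 m[φ6→D] = [8, 3]
r3 m[R→φ0] = [84, 18]
r3 m[R→φ1] = [108, 30]
r3 m[R→φ2] = [63, 60]
r3 m[A→φ2] = [7, 7]
r3 m[A→φ4] = [5, 10]
r3 m[C→φ1] = [14, 4]
r3 m[C→φ3] = [18, 4]
r3 m[C→φ5] = [63, 16]
r3 m[D→φ0] = [8, 3]
r3 m[D→φ6] = [10, 9]
r4 m[φ0→R] = [57, 50]
r4 m[φ0→D] = [576, 360]
r4 m[φ1→R] = [68, 74]
r4 m[φ1→C] = [582, 354]
r4 m[φ2→R] = [84, 21]
r4 m[φ2→A] = [312, 624]
r4 m[φ3→C] = [7, 4]
r4 m[φ4→A] = [7, 7]
r4 m[φ5→C] = [2, 1]
r4 m[φ6→D] = [8, 3]
r4 m[R→φ0] = [5712, 1554]
r4 m[R→φ1] = [4788, 1050]
r4 m[R→φ2] = [3876, 3700]
r4 m[A→φ2] = [7, 7]
r4 m[A→φ4] = [312, 624]
r4 m[C→φ1] = [14, 4]
r4 m[C→φ3] = [1164, 354]
r4 m[C→φ5] = [4074, 1416]
r4 m[D→φ0] = [8, 3]
r4 m[D→φ6] = [576, 360]
r5 m[φ0→R] = [57, 50]
r5 m[φ0→D] = [40488, 26460]
r5 m[φ1→R] = [68, 74]
r5 m[φ1→C] = [24402, 15414]
r5 m[φ2→R] = [84, 21]
r5 m[φ2→A] = [19204, 38408]
r5 m[φ3→C] = [7, 4]
r5 m[φ4→A] = [7, 7]
r5 m[φ5→C] = [2, 1]
r5 m[φ6→D] = [8, 3]
r5 m[R→φ0] = [5712, 1554]
r5 m[R→φ1] = [4788, 1050]
r5 m[R→φ2] = [3876, 3700]
r5 m[A→φ2] = [7, 7]
r5 m[A→φ4] = [312, 624]
r5 m[C→φ1] = [14, 4]
r5 m[C→φ3] = [1164, 354]
r5 m[C→φ5] = [4074, 1416]
r5 m[D→φ0] = [8, 3]
r5 m[D→φ6] = [576, 360]
r6 m[φ0→R] = [57, 50]
r6 m[φ0→D] = [40488, 26460]
r6 m[φ1→R] = [68, 74]
r6 m[φ1→C] = [24402, 15414]
r6 m[φ2→R] = [84, 21]
r6 m[φ2→A] = [19204, 38408]
r6 m[φ3→C] = [7, 4]
r6 m[φ4→A] = [7, 7]
r6 m[φ5→C] = [2, 1]
r6 m[φ6→D] = [8, 3]
r6 m[R→φ0] = [5712, 1554]
r6 m[R→φ1] = [4788, 1050]
r6 m[R→φ2] = [3876, 3700]
r6 m[A→φ2] = [7, 7]
r6 m[A→φ4] = [19204, 38408]
r6 m[C→φ1] = [14, 4]
r6 m[C→φ3] = [48804, 15414]
r6 m[C→φ5] = [170814, 61656]
r6 m[D→φ0] = [8, 3]
r6 m[D→φ6] = [40488, 26460]
r7 m[φ0→R] = [57, 50]
r7 m[φ0→D] = [40488, 26460]
r7 m[φ1→R] = [68, 74]
r7 m[φ1→C] = [24402, 15414]
r7 m[φ2→R] = [84, 21]
r7 m[φ2→A] = [19204, 38408]
r7 m[φ3→C] = [7, 4]
r7 m[φ4→A] = [7, 7]
r7 m[φ5→C] = [2, 1]
r7 m[φ6→D] = [8, 3]
r7 m[R→φ0] = [5712, 1554]
r7 m[R→φ1] = [4788, 1050]
r7 m[R→φ2] = [3876, 3700]
r7 m[A→φ2] = [7, 7]
r7 m[A→φ4] = [19204, 38408]
r7 m[C→φ1] = [14, 4]
r7 m[C→φ3] = [48804, 15414]
r7 m[C→φ5] = [170814, 61656]
r7 m[D→φ0] = [8, 3]
r7 m[D→φ6] = [40488, 26460]
fixed point reached at round 7
b[C] = ⊗ incoming = [341628, 61656]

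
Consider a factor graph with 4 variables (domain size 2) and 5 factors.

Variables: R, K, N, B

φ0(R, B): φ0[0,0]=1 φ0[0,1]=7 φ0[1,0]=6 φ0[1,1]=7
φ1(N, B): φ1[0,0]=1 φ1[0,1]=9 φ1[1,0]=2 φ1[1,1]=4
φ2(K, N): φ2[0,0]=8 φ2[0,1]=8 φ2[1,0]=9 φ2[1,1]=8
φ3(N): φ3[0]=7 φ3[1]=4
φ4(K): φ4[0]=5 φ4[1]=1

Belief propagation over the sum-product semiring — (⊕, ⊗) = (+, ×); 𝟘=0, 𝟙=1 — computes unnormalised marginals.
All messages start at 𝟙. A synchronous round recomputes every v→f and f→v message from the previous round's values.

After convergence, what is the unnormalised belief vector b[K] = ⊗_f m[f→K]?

b[K] = [48440, 10619]

init: all messages = 𝟙 over 2 values
r1 m[φ0→R] = [8, 13]
r1 m[φ0→B] = [7, 14]
r1 m[φ1→N] = [10, 6]
r1 m[φ1→B] = [3, 13]
r1 m[φ2→K] = [16, 17]
r1 m[φ2→N] = [17, 16]
r1 m[φ3→N] = [7, 4]
r1 m[φ4→K] = [5, 1]
r1 m[R→φ0] = [1, 1]
r1 m[K→φ2] = [1, 1]
r1 m[K→φ4] = [1, 1]
r1 m[N→φ1] = [1, 1]
r1 m[N→φ2] = [1, 1]
r1 m[N→φ3] = [1, 1]
r1 m[B→φ0] = [1, 1]
r1 m[B→φ1] = [1, 1]
r2 m[φ0→R] = [8, 13]
r2 m[φ0→B] = [7, 14]
r2 m[φ1→N] = [10, 6]
r2 m[φ1→B] = [3, 13]
r2 m[φ2→K] = [16, 17]
r2 m[φ2→N] = [17, 16]
r2 m[φ3→N] = [7, 4]
r2 m[φ4→K] = [5, 1]
r2 m[R→φ0] = [1, 1]
r2 m[K→φ2] = [5, 1]
r2 m[K→φ4] = [16, 17]
r2 m[N→φ1] = [119, 64]
r2 m[N→φ2] = [70, 24]
r2 m[N→φ3] = [170, 96]
r2 m[B→φ0] = [3, 13]
r2 m[B→φ1] = [7, 14]
r3 m[φ0→R] = [94, 109]
r3 m[φ0→B] = [7, 14]
r3 m[φ1→N] = [133, 70]
r3 m[φ1→B] = [247, 1327]
r3 m[φ2→K] = [752, 822]
r3 m[φ2→N] = [49, 48]
r3 m[φ3→N] = [7, 4]
r3 m[φ4→K] = [5, 1]
r3 m[R→φ0] = [1, 1]
r3 m[K→φ2] = [5, 1]
r3 m[K→φ4] = [16, 17]
r3 m[N→φ1] = [119, 64]
r3 m[N→φ2] = [70, 24]
r3 m[N→φ3] = [170, 96]
r3 m[B→φ0] = [3, 13]
r3 m[B→φ1] = [7, 14]
r4 m[φ0→R] = [94, 109]
r4 m[φ0→B] = [7, 14]
r4 m[φ1→N] = [133, 70]
r4 m[φ1→B] = [247, 1327]
r4 m[φ2→K] = [752, 822]
r4 m[φ2→N] = [49, 48]
r4 m[φ3→N] = [7, 4]
r4 m[φ4→K] = [5, 1]
r4 m[R→φ0] = [1, 1]
r4 m[K→φ2] = [5, 1]
r4 m[K→φ4] = [752, 822]
r4 m[N→φ1] = [343, 192]
r4 m[N→φ2] = [931, 280]
r4 m[N→φ3] = [6517, 3360]
r4 m[B→φ0] = [247, 1327]
r4 m[B→φ1] = [7, 14]
r5 m[φ0→R] = [9536, 10771]
r5 m[φ0→B] = [7, 14]
r5 m[φ1→N] = [133, 70]
r5 m[φ1→B] = [727, 3855]
r5 m[φ2→K] = [9688, 10619]
r5 m[φ2→N] = [49, 48]
r5 m[φ3→N] = [7, 4]
r5 m[φ4→K] = [5, 1]
r5 m[R→φ0] = [1, 1]
r5 m[K→φ2] = [5, 1]
r5 m[K→φ4] = [752, 822]
r5 m[N→φ1] = [343, 192]
r5 m[N→φ2] = [931, 280]
r5 m[N→φ3] = [6517, 3360]
r5 m[B→φ0] = [247, 1327]
r5 m[B→φ1] = [7, 14]
r6 m[φ0→R] = [9536, 10771]
r6 m[φ0→B] = [7, 14]
r6 m[φ1→N] = [133, 70]
r6 m[φ1→B] = [727, 3855]
r6 m[φ2→K] = [9688, 10619]
r6 m[φ2→N] = [49, 48]
r6 m[φ3→N] = [7, 4]
r6 m[φ4→K] = [5, 1]
r6 m[R→φ0] = [1, 1]
r6 m[K→φ2] = [5, 1]
r6 m[K→φ4] = [9688, 10619]
r6 m[N→φ1] = [343, 192]
r6 m[N→φ2] = [931, 280]
r6 m[N→φ3] = [6517, 3360]
r6 m[B→φ0] = [727, 3855]
r6 m[B→φ1] = [7, 14]
r7 m[φ0→R] = [27712, 31347]
r7 m[φ0→B] = [7, 14]
r7 m[φ1→N] = [133, 70]
r7 m[φ1→B] = [727, 3855]
r7 m[φ2→K] = [9688, 10619]
r7 m[φ2→N] = [49, 48]
r7 m[φ3→N] = [7, 4]
r7 m[φ4→K] = [5, 1]
r7 m[R→φ0] = [1, 1]
r7 m[K→φ2] = [5, 1]
r7 m[K→φ4] = [9688, 10619]
r7 m[N→φ1] = [343, 192]
r7 m[N→φ2] = [931, 280]
r7 m[N→φ3] = [6517, 3360]
r7 m[B→φ0] = [727, 3855]
r7 m[B→φ1] = [7, 14]
r8 m[φ0→R] = [27712, 31347]
r8 m[φ0→B] = [7, 14]
r8 m[φ1→N] = [133, 70]
r8 m[φ1→B] = [727, 3855]
r8 m[φ2→K] = [9688, 10619]
r8 m[φ2→N] = [49, 48]
r8 m[φ3→N] = [7, 4]
r8 m[φ4→K] = [5, 1]
r8 m[R→φ0] = [1, 1]
r8 m[K→φ2] = [5, 1]
r8 m[K→φ4] = [9688, 10619]
r8 m[N→φ1] = [343, 192]
r8 m[N→φ2] = [931, 280]
r8 m[N→φ3] = [6517, 3360]
r8 m[B→φ0] = [727, 3855]
r8 m[B→φ1] = [7, 14]
fixed point reached at round 8
b[K] = ⊗ incoming = [48440, 10619]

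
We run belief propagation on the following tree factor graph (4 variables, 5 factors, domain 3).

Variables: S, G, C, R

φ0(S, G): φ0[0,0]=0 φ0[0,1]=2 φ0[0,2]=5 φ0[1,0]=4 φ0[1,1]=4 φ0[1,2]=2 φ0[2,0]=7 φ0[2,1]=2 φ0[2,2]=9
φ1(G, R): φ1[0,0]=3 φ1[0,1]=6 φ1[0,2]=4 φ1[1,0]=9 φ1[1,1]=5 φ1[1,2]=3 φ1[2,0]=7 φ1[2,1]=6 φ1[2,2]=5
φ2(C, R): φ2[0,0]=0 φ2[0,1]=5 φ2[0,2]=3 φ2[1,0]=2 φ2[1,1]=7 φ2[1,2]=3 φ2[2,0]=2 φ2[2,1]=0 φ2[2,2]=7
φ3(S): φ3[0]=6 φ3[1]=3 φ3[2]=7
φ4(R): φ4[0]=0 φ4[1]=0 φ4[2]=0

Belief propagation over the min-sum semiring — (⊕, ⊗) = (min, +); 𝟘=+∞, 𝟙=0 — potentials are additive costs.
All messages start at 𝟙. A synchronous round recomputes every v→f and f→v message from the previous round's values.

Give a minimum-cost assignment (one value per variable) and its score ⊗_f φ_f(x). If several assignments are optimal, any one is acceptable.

init: all messages = 𝟙 over 3 values
r1 m[φ0→S] = [0, 2, 2]
r1 m[φ0→G] = [0, 2, 2]
r1 m[φ1→G] = [3, 3, 5]
r1 m[φ1→R] = [3, 5, 3]
r1 m[φ2→C] = [0, 2, 0]
r1 m[φ2→R] = [0, 0, 3]
r1 m[φ3→S] = [6, 3, 7]
r1 m[φ4→R] = [0, 0, 0]
r1 m[S→φ0] = [0, 0, 0]
r1 m[S→φ3] = [0, 0, 0]
r1 m[G→φ0] = [0, 0, 0]
r1 m[G→φ1] = [0, 0, 0]
r1 m[C→φ2] = [0, 0, 0]
r1 m[R→φ1] = [0, 0, 0]
r1 m[R→φ2] = [0, 0, 0]
r1 m[R→φ4] = [0, 0, 0]
r2 m[φ0→S] = [0, 2, 2]
r2 m[φ0→G] = [0, 2, 2]
r2 m[φ1→G] = [3, 3, 5]
r2 m[φ1→R] = [3, 5, 3]
r2 m[φ2→C] = [0, 2, 0]
r2 m[φ2→R] = [0, 0, 3]
r2 m[φ3→S] = [6, 3, 7]
r2 m[φ4→R] = [0, 0, 0]
r2 m[S→φ0] = [6, 3, 7]
r2 m[S→φ3] = [0, 2, 2]
r2 m[G→φ0] = [3, 3, 5]
r2 m[G→φ1] = [0, 2, 2]
r2 m[C→φ2] = [0, 0, 0]
r2 m[R→φ1] = [0, 0, 3]
r2 m[R→φ2] = [3, 5, 3]
r2 m[R→φ4] = [3, 5, 6]
r3 m[φ0→S] = [3, 7, 5]
r3 m[φ0→G] = [6, 7, 5]
r3 m[φ1→G] = [3, 5, 6]
r3 m[φ1→R] = [3, 6, 4]
r3 m[φ2→C] = [3, 5, 5]
r3 m[φ2→R] = [0, 0, 3]
r3 m[φ3→S] = [6, 3, 7]
r3 m[φ4→R] = [0, 0, 0]
r3 m[S→φ0] = [6, 3, 7]
r3 m[S→φ3] = [0, 2, 2]
r3 m[G→φ0] = [3, 3, 5]
r3 m[G→φ1] = [0, 2, 2]
r3 m[C→φ2] = [0, 0, 0]
r3 m[R→φ1] = [0, 0, 3]
r3 m[R→φ2] = [3, 5, 3]
r3 m[R→φ4] = [3, 5, 6]
r4 m[φ0→S] = [3, 7, 5]
r4 m[φ0→G] = [6, 7, 5]
r4 m[φ1→G] = [3, 5, 6]
r4 m[φ1→R] = [3, 6, 4]
r4 m[φ2→C] = [3, 5, 5]
r4 m[φ2→R] = [0, 0, 3]
r4 m[φ3→S] = [6, 3, 7]
r4 m[φ4→R] = [0, 0, 0]
r4 m[S→φ0] = [6, 3, 7]
r4 m[S→φ3] = [3, 7, 5]
r4 m[G→φ0] = [3, 5, 6]
r4 m[G→φ1] = [6, 7, 5]
r4 m[C→φ2] = [0, 0, 0]
r4 m[R→φ1] = [0, 0, 3]
r4 m[R→φ2] = [3, 6, 4]
r4 m[R→φ4] = [3, 6, 7]
r5 m[φ0→S] = [3, 7, 7]
r5 m[φ0→G] = [6, 7, 5]
r5 m[φ1→G] = [3, 5, 6]
r5 m[φ1→R] = [9, 11, 10]
r5 m[φ2→C] = [3, 5, 5]
r5 m[φ2→R] = [0, 0, 3]
r5 m[φ3→S] = [6, 3, 7]
r5 m[φ4→R] = [0, 0, 0]
r5 m[S→φ0] = [6, 3, 7]
r5 m[S→φ3] = [3, 7, 5]
r5 m[G→φ0] = [3, 5, 6]
r5 m[G→φ1] = [6, 7, 5]
r5 m[C→φ2] = [0, 0, 0]
r5 m[R→φ1] = [0, 0, 3]
r5 m[R→φ2] = [3, 6, 4]
r5 m[R→φ4] = [3, 6, 7]
r6 m[φ0→S] = [3, 7, 7]
r6 m[φ0→G] = [6, 7, 5]
r6 m[φ1→G] = [3, 5, 6]
r6 m[φ1→R] = [9, 11, 10]
r6 m[φ2→C] = [3, 5, 5]
r6 m[φ2→R] = [0, 0, 3]
r6 m[φ3→S] = [6, 3, 7]
r6 m[φ4→R] = [0, 0, 0]
r6 m[S→φ0] = [6, 3, 7]
r6 m[S→φ3] = [3, 7, 7]
r6 m[G→φ0] = [3, 5, 6]
r6 m[G→φ1] = [6, 7, 5]
r6 m[C→φ2] = [0, 0, 0]
r6 m[R→φ1] = [0, 0, 3]
r6 m[R→φ2] = [9, 11, 10]
r6 m[R→φ4] = [9, 11, 13]
r7 m[φ0→S] = [3, 7, 7]
r7 m[φ0→G] = [6, 7, 5]
r7 m[φ1→G] = [3, 5, 6]
r7 m[φ1→R] = [9, 11, 10]
r7 m[φ2→C] = [9, 11, 11]
r7 m[φ2→R] = [0, 0, 3]
r7 m[φ3→S] = [6, 3, 7]
r7 m[φ4→R] = [0, 0, 0]
r7 m[S→φ0] = [6, 3, 7]
r7 m[S→φ3] = [3, 7, 7]
r7 m[G→φ0] = [3, 5, 6]
r7 m[G→φ1] = [6, 7, 5]
r7 m[C→φ2] = [0, 0, 0]
r7 m[R→φ1] = [0, 0, 3]
r7 m[R→φ2] = [9, 11, 10]
r7 m[R→φ4] = [9, 11, 13]
r8 m[φ0→S] = [3, 7, 7]
r8 m[φ0→G] = [6, 7, 5]
r8 m[φ1→G] = [3, 5, 6]
r8 m[φ1→R] = [9, 11, 10]
r8 m[φ2→C] = [9, 11, 11]
r8 m[φ2→R] = [0, 0, 3]
r8 m[φ3→S] = [6, 3, 7]
r8 m[φ4→R] = [0, 0, 0]
r8 m[S→φ0] = [6, 3, 7]
r8 m[S→φ3] = [3, 7, 7]
r8 m[G→φ0] = [3, 5, 6]
r8 m[G→φ1] = [6, 7, 5]
r8 m[C→φ2] = [0, 0, 0]
r8 m[R→φ1] = [0, 0, 3]
r8 m[R→φ2] = [9, 11, 10]
r8 m[R→φ4] = [9, 11, 13]
fixed point reached at round 8
traceback from S: (S=0, G=0, C=0, R=0), score=9

assignment: (S=0, G=0, C=0, R=0); score = 9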